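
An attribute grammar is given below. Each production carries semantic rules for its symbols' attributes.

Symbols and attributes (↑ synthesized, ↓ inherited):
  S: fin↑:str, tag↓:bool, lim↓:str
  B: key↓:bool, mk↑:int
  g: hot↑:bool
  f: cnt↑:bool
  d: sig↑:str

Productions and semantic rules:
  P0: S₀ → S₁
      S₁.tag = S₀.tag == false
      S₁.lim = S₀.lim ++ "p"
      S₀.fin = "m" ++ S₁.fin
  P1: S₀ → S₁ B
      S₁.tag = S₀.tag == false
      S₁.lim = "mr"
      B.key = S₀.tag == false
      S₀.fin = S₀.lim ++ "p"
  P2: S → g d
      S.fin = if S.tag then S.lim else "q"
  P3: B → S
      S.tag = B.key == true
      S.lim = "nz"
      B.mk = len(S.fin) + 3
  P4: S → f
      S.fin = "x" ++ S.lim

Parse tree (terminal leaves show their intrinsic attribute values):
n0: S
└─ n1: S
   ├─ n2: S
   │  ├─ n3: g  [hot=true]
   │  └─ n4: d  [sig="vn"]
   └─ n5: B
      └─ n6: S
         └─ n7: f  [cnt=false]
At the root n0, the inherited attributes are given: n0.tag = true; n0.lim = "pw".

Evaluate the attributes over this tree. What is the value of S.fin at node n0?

1. n0.tag = true  [given at root]
2. n0.lim = "pw"  [given at root]
3. n1.tag = false  [S₀.tag == false]
4. n1.lim = "pwp"  [S₀.lim ++ "p"]
5. n2.tag = true  [S₀.tag == false]
6. n2.lim = "mr"  ["mr"]
7. n3.hot = true  [terminal]
8. n4.sig = "vn"  [terminal]
9. n2.fin = "mr"  [if S.tag then S.lim else "q"]
10. n5.key = true  [S₀.tag == false]
11. n6.tag = true  [B.key == true]
12. n6.lim = "nz"  ["nz"]
13. n7.cnt = false  [terminal]
14. n6.fin = "xnz"  ["x" ++ S.lim]
15. n5.mk = 6  [len(S.fin) + 3]
16. n1.fin = "pwpp"  [S₀.lim ++ "p"]
17. n0.fin = "mpwpp"  ["m" ++ S₁.fin]

"mpwpp"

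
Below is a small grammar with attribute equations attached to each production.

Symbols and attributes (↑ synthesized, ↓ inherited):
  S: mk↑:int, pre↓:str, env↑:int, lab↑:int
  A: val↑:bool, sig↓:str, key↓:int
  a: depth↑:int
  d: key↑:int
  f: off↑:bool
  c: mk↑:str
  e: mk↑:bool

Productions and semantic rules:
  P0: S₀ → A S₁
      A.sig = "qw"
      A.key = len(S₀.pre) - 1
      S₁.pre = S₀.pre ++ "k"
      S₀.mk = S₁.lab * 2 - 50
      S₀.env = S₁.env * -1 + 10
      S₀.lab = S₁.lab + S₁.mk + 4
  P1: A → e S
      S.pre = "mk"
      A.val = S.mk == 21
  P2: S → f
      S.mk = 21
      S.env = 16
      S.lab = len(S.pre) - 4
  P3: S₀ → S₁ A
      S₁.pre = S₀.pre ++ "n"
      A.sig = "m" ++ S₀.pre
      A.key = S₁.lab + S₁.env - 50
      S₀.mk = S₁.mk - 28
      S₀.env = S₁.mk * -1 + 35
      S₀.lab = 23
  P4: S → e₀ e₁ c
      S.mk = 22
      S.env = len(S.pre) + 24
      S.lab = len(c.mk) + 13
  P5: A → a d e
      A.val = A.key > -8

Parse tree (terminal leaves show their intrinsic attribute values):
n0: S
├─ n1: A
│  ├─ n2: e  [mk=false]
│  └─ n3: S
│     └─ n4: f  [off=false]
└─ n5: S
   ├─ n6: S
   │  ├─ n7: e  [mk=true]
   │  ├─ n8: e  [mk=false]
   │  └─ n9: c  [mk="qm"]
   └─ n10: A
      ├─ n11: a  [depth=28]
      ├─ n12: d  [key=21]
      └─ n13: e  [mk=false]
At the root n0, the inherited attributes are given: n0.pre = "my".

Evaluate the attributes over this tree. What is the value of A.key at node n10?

1. n0.pre = "my"  [given at root]
2. n1.sig = "qw"  ["qw"]
3. n1.key = 1  [len(S₀.pre) - 1]
4. n2.mk = false  [terminal]
5. n3.pre = "mk"  ["mk"]
6. n4.off = false  [terminal]
7. n3.mk = 21  [21]
8. n3.env = 16  [16]
9. n3.lab = -2  [len(S.pre) - 4]
10. n1.val = true  [S.mk == 21]
11. n5.pre = "myk"  [S₀.pre ++ "k"]
12. n6.pre = "mykn"  [S₀.pre ++ "n"]
13. n7.mk = true  [terminal]
14. n8.mk = false  [terminal]
15. n9.mk = "qm"  [terminal]
16. n6.mk = 22  [22]
17. n6.env = 28  [len(S.pre) + 24]
18. n6.lab = 15  [len(c.mk) + 13]
19. n10.sig = "mmyk"  ["m" ++ S₀.pre]
20. n10.key = -7  [S₁.lab + S₁.env - 50]
21. n11.depth = 28  [terminal]
22. n12.key = 21  [terminal]
23. n13.mk = false  [terminal]
24. n10.val = true  [A.key > -8]
25. n5.mk = -6  [S₁.mk - 28]
26. n5.env = 13  [S₁.mk * -1 + 35]
27. n5.lab = 23  [23]
28. n0.mk = -4  [S₁.lab * 2 - 50]
29. n0.env = -3  [S₁.env * -1 + 10]
30. n0.lab = 21  [S₁.lab + S₁.mk + 4]

-7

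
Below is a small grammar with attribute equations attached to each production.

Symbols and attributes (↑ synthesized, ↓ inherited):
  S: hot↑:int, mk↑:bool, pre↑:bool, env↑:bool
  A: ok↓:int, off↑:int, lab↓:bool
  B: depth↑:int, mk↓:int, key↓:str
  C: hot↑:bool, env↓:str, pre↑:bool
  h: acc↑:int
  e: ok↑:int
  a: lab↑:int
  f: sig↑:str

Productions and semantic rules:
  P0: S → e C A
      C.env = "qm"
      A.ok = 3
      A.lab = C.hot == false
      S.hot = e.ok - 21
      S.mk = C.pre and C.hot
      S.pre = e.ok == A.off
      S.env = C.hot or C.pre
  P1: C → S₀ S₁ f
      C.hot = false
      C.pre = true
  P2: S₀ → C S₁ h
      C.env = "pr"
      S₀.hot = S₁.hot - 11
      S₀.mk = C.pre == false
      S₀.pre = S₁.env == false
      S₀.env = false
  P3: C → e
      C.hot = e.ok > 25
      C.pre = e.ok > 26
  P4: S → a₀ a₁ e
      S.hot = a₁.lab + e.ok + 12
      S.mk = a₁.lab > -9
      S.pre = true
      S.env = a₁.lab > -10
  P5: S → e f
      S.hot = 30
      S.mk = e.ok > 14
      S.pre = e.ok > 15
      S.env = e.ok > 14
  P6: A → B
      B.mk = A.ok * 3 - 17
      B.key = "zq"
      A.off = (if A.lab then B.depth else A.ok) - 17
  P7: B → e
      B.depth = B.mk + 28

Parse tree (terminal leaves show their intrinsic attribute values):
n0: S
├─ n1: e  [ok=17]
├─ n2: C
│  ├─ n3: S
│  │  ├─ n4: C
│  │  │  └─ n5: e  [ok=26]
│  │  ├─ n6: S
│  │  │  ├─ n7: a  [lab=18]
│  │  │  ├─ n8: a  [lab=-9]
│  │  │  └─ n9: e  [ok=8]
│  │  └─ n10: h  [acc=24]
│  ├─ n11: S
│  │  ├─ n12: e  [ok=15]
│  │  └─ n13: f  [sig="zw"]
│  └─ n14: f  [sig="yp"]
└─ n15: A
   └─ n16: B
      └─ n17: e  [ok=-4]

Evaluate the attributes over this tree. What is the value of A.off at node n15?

1. n1.ok = 17  [terminal]
2. n2.env = "qm"  ["qm"]
3. n4.env = "pr"  ["pr"]
4. n5.ok = 26  [terminal]
5. n4.hot = true  [e.ok > 25]
6. n4.pre = false  [e.ok > 26]
7. n7.lab = 18  [terminal]
8. n8.lab = -9  [terminal]
9. n9.ok = 8  [terminal]
10. n6.hot = 11  [a₁.lab + e.ok + 12]
11. n6.mk = false  [a₁.lab > -9]
12. n6.pre = true  [true]
13. n6.env = true  [a₁.lab > -10]
14. n10.acc = 24  [terminal]
15. n3.hot = 0  [S₁.hot - 11]
16. n3.mk = true  [C.pre == false]
17. n3.pre = false  [S₁.env == false]
18. n3.env = false  [false]
19. n12.ok = 15  [terminal]
20. n13.sig = "zw"  [terminal]
21. n11.hot = 30  [30]
22. n11.mk = true  [e.ok > 14]
23. n11.pre = false  [e.ok > 15]
24. n11.env = true  [e.ok > 14]
25. n14.sig = "yp"  [terminal]
26. n2.hot = false  [false]
27. n2.pre = true  [true]
28. n15.ok = 3  [3]
29. n15.lab = true  [C.hot == false]
30. n16.mk = -8  [A.ok * 3 - 17]
31. n16.key = "zq"  ["zq"]
32. n17.ok = -4  [terminal]
33. n16.depth = 20  [B.mk + 28]
34. n15.off = 3  [(if A.lab then B.depth else A.ok) - 17]
35. n0.hot = -4  [e.ok - 21]
36. n0.mk = false  [C.pre and C.hot]
37. n0.pre = false  [e.ok == A.off]
38. n0.env = true  [C.hot or C.pre]

3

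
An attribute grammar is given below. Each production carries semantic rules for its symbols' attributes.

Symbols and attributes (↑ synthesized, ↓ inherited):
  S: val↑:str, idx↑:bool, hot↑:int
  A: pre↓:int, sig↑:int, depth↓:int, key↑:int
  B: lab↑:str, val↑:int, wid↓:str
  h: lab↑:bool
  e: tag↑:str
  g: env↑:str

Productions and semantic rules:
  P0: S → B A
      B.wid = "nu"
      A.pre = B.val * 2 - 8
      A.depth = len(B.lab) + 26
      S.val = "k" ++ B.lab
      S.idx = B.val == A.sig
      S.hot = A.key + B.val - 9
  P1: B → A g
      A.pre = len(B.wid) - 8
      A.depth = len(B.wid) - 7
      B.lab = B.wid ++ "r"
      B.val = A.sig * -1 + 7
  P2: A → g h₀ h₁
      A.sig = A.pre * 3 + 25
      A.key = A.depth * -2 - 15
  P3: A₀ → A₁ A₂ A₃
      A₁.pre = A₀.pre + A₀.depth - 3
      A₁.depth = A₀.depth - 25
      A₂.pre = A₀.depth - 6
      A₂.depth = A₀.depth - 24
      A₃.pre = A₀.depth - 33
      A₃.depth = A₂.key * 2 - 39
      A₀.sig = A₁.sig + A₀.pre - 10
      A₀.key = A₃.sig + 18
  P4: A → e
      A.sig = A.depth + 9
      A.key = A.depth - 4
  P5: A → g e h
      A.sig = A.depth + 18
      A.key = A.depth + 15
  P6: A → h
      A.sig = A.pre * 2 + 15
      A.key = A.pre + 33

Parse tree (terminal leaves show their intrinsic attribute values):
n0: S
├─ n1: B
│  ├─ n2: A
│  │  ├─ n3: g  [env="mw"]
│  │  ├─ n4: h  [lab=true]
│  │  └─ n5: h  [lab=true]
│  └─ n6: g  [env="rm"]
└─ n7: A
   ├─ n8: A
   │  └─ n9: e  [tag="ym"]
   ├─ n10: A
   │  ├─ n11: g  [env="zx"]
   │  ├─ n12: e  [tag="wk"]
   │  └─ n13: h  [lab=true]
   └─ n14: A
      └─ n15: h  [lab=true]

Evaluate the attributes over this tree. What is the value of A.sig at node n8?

13

1. n1.wid = "nu"  ["nu"]
2. n2.pre = -6  [len(B.wid) - 8]
3. n2.depth = -5  [len(B.wid) - 7]
4. n3.env = "mw"  [terminal]
5. n4.lab = true  [terminal]
6. n5.lab = true  [terminal]
7. n2.sig = 7  [A.pre * 3 + 25]
8. n2.key = -5  [A.depth * -2 - 15]
9. n6.env = "rm"  [terminal]
10. n1.lab = "nur"  [B.wid ++ "r"]
11. n1.val = 0  [A.sig * -1 + 7]
12. n7.pre = -8  [B.val * 2 - 8]
13. n7.depth = 29  [len(B.lab) + 26]
14. n8.pre = 18  [A₀.pre + A₀.depth - 3]
15. n8.depth = 4  [A₀.depth - 25]
16. n9.tag = "ym"  [terminal]
17. n8.sig = 13  [A.depth + 9]
18. n8.key = 0  [A.depth - 4]
19. n10.pre = 23  [A₀.depth - 6]
20. n10.depth = 5  [A₀.depth - 24]
21. n11.env = "zx"  [terminal]
22. n12.tag = "wk"  [terminal]
23. n13.lab = true  [terminal]
24. n10.sig = 23  [A.depth + 18]
25. n10.key = 20  [A.depth + 15]
26. n14.pre = -4  [A₀.depth - 33]
27. n14.depth = 1  [A₂.key * 2 - 39]
28. n15.lab = true  [terminal]
29. n14.sig = 7  [A.pre * 2 + 15]
30. n14.key = 29  [A.pre + 33]
31. n7.sig = -5  [A₁.sig + A₀.pre - 10]
32. n7.key = 25  [A₃.sig + 18]
33. n0.val = "knur"  ["k" ++ B.lab]
34. n0.idx = false  [B.val == A.sig]
35. n0.hot = 16  [A.key + B.val - 9]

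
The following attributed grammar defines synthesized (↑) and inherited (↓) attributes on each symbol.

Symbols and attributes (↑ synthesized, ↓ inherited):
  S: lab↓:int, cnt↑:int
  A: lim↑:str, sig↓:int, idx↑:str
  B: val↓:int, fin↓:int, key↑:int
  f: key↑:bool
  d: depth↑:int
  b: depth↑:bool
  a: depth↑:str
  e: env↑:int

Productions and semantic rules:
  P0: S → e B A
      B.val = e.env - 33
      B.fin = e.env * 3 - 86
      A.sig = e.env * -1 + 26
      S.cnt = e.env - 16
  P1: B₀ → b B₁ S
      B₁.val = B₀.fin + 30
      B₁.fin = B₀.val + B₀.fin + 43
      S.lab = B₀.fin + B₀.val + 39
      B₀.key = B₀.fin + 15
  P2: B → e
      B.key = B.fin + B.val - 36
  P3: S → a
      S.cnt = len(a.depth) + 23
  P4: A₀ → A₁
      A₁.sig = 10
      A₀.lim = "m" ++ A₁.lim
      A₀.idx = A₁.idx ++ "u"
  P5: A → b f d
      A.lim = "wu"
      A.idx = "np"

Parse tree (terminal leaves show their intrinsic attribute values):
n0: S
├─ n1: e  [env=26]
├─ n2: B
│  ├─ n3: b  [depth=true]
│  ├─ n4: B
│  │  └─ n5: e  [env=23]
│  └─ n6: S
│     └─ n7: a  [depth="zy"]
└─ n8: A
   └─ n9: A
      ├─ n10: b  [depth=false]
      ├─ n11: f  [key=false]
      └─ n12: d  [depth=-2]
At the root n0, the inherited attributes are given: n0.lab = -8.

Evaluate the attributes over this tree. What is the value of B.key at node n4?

1. n0.lab = -8  [given at root]
2. n1.env = 26  [terminal]
3. n2.val = -7  [e.env - 33]
4. n2.fin = -8  [e.env * 3 - 86]
5. n3.depth = true  [terminal]
6. n4.val = 22  [B₀.fin + 30]
7. n4.fin = 28  [B₀.val + B₀.fin + 43]
8. n5.env = 23  [terminal]
9. n4.key = 14  [B.fin + B.val - 36]
10. n6.lab = 24  [B₀.fin + B₀.val + 39]
11. n7.depth = "zy"  [terminal]
12. n6.cnt = 25  [len(a.depth) + 23]
13. n2.key = 7  [B₀.fin + 15]
14. n8.sig = 0  [e.env * -1 + 26]
15. n9.sig = 10  [10]
16. n10.depth = false  [terminal]
17. n11.key = false  [terminal]
18. n12.depth = -2  [terminal]
19. n9.lim = "wu"  ["wu"]
20. n9.idx = "np"  ["np"]
21. n8.lim = "mwu"  ["m" ++ A₁.lim]
22. n8.idx = "npu"  [A₁.idx ++ "u"]
23. n0.cnt = 10  [e.env - 16]

14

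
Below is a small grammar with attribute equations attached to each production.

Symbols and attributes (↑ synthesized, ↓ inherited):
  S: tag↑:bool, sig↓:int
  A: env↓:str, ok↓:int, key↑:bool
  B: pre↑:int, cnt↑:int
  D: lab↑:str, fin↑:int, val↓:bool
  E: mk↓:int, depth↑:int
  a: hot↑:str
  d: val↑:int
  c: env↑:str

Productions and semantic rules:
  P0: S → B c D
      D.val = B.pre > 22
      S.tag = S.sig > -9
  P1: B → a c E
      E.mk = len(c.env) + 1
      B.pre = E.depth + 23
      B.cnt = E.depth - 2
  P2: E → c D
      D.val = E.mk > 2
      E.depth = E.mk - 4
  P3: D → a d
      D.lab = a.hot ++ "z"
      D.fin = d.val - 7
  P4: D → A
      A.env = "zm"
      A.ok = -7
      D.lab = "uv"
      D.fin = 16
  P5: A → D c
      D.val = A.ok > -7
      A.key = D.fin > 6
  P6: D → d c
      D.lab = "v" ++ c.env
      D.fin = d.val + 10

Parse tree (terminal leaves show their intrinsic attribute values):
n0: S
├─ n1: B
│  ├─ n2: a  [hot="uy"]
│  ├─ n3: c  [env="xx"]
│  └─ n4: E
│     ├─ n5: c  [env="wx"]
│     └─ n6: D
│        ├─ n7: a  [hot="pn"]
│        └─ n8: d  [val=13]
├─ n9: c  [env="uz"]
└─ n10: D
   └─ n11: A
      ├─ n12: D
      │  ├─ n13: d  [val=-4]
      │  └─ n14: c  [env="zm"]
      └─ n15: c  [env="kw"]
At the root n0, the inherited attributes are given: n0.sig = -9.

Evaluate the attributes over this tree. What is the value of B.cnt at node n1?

1. n0.sig = -9  [given at root]
2. n2.hot = "uy"  [terminal]
3. n3.env = "xx"  [terminal]
4. n4.mk = 3  [len(c.env) + 1]
5. n5.env = "wx"  [terminal]
6. n6.val = true  [E.mk > 2]
7. n7.hot = "pn"  [terminal]
8. n8.val = 13  [terminal]
9. n6.lab = "pnz"  [a.hot ++ "z"]
10. n6.fin = 6  [d.val - 7]
11. n4.depth = -1  [E.mk - 4]
12. n1.pre = 22  [E.depth + 23]
13. n1.cnt = -3  [E.depth - 2]
14. n9.env = "uz"  [terminal]
15. n10.val = false  [B.pre > 22]
16. n11.env = "zm"  ["zm"]
17. n11.ok = -7  [-7]
18. n12.val = false  [A.ok > -7]
19. n13.val = -4  [terminal]
20. n14.env = "zm"  [terminal]
21. n12.lab = "vzm"  ["v" ++ c.env]
22. n12.fin = 6  [d.val + 10]
23. n15.env = "kw"  [terminal]
24. n11.key = false  [D.fin > 6]
25. n10.lab = "uv"  ["uv"]
26. n10.fin = 16  [16]
27. n0.tag = false  [S.sig > -9]

-3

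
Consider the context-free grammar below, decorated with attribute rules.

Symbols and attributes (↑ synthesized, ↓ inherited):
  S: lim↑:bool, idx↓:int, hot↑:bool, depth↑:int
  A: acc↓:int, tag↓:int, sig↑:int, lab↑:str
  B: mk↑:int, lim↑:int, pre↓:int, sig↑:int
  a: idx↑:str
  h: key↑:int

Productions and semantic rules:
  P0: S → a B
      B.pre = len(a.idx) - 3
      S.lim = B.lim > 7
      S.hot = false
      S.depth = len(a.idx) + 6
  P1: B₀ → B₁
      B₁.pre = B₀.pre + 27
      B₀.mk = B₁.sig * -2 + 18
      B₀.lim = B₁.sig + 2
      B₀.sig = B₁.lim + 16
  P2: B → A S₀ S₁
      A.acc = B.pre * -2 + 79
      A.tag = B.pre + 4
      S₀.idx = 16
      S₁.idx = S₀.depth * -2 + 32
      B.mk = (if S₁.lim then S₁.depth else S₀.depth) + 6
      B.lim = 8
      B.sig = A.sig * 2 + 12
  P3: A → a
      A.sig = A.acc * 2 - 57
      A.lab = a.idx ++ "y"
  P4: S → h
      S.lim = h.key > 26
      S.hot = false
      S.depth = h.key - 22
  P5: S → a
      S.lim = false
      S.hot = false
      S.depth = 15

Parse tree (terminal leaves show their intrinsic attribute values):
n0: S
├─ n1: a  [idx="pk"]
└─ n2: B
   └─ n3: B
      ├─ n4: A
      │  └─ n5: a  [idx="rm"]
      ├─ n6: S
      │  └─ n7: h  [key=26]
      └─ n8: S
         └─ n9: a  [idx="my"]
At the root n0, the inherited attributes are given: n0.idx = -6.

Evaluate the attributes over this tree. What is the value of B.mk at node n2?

6

1. n0.idx = -6  [given at root]
2. n1.idx = "pk"  [terminal]
3. n2.pre = -1  [len(a.idx) - 3]
4. n3.pre = 26  [B₀.pre + 27]
5. n4.acc = 27  [B.pre * -2 + 79]
6. n4.tag = 30  [B.pre + 4]
7. n5.idx = "rm"  [terminal]
8. n4.sig = -3  [A.acc * 2 - 57]
9. n4.lab = "rmy"  [a.idx ++ "y"]
10. n6.idx = 16  [16]
11. n7.key = 26  [terminal]
12. n6.lim = false  [h.key > 26]
13. n6.hot = false  [false]
14. n6.depth = 4  [h.key - 22]
15. n8.idx = 24  [S₀.depth * -2 + 32]
16. n9.idx = "my"  [terminal]
17. n8.lim = false  [false]
18. n8.hot = false  [false]
19. n8.depth = 15  [15]
20. n3.mk = 10  [(if S₁.lim then S₁.depth else S₀.depth) + 6]
21. n3.lim = 8  [8]
22. n3.sig = 6  [A.sig * 2 + 12]
23. n2.mk = 6  [B₁.sig * -2 + 18]
24. n2.lim = 8  [B₁.sig + 2]
25. n2.sig = 24  [B₁.lim + 16]
26. n0.lim = true  [B.lim > 7]
27. n0.hot = false  [false]
28. n0.depth = 8  [len(a.idx) + 6]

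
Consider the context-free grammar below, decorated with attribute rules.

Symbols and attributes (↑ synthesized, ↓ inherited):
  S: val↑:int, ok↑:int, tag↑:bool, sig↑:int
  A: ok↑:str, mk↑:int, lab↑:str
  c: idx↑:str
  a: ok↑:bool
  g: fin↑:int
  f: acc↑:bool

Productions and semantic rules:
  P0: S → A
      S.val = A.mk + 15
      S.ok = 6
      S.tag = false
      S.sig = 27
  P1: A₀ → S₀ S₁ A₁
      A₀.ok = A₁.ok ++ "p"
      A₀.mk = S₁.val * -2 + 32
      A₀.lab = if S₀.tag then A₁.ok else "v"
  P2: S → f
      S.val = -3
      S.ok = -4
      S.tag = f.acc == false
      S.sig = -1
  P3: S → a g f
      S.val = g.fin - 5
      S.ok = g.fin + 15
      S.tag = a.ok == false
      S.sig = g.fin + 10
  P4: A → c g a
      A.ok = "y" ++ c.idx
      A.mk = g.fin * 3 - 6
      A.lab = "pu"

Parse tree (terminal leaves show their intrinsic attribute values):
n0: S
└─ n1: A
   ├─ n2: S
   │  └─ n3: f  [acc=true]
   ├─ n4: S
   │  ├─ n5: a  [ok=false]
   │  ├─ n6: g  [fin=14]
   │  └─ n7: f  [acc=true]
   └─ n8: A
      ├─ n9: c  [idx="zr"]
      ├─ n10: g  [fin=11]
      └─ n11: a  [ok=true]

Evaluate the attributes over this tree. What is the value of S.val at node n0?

29

1. n3.acc = true  [terminal]
2. n2.val = -3  [-3]
3. n2.ok = -4  [-4]
4. n2.tag = false  [f.acc == false]
5. n2.sig = -1  [-1]
6. n5.ok = false  [terminal]
7. n6.fin = 14  [terminal]
8. n7.acc = true  [terminal]
9. n4.val = 9  [g.fin - 5]
10. n4.ok = 29  [g.fin + 15]
11. n4.tag = true  [a.ok == false]
12. n4.sig = 24  [g.fin + 10]
13. n9.idx = "zr"  [terminal]
14. n10.fin = 11  [terminal]
15. n11.ok = true  [terminal]
16. n8.ok = "yzr"  ["y" ++ c.idx]
17. n8.mk = 27  [g.fin * 3 - 6]
18. n8.lab = "pu"  ["pu"]
19. n1.ok = "yzrp"  [A₁.ok ++ "p"]
20. n1.mk = 14  [S₁.val * -2 + 32]
21. n1.lab = "v"  [if S₀.tag then A₁.ok else "v"]
22. n0.val = 29  [A.mk + 15]
23. n0.ok = 6  [6]
24. n0.tag = false  [false]
25. n0.sig = 27  [27]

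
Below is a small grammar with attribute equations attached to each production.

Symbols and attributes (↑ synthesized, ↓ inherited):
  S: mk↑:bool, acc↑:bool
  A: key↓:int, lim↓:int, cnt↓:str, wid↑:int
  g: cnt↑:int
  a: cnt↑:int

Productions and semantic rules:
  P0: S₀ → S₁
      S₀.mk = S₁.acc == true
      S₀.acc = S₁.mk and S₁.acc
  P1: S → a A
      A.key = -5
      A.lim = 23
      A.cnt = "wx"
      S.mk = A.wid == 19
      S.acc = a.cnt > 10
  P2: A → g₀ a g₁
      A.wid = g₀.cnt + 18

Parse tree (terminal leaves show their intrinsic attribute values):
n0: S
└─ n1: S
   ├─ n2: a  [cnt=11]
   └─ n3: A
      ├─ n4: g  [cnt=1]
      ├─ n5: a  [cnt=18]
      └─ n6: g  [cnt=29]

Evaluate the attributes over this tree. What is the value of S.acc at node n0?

true

1. n2.cnt = 11  [terminal]
2. n3.key = -5  [-5]
3. n3.lim = 23  [23]
4. n3.cnt = "wx"  ["wx"]
5. n4.cnt = 1  [terminal]
6. n5.cnt = 18  [terminal]
7. n6.cnt = 29  [terminal]
8. n3.wid = 19  [g₀.cnt + 18]
9. n1.mk = true  [A.wid == 19]
10. n1.acc = true  [a.cnt > 10]
11. n0.mk = true  [S₁.acc == true]
12. n0.acc = true  [S₁.mk and S₁.acc]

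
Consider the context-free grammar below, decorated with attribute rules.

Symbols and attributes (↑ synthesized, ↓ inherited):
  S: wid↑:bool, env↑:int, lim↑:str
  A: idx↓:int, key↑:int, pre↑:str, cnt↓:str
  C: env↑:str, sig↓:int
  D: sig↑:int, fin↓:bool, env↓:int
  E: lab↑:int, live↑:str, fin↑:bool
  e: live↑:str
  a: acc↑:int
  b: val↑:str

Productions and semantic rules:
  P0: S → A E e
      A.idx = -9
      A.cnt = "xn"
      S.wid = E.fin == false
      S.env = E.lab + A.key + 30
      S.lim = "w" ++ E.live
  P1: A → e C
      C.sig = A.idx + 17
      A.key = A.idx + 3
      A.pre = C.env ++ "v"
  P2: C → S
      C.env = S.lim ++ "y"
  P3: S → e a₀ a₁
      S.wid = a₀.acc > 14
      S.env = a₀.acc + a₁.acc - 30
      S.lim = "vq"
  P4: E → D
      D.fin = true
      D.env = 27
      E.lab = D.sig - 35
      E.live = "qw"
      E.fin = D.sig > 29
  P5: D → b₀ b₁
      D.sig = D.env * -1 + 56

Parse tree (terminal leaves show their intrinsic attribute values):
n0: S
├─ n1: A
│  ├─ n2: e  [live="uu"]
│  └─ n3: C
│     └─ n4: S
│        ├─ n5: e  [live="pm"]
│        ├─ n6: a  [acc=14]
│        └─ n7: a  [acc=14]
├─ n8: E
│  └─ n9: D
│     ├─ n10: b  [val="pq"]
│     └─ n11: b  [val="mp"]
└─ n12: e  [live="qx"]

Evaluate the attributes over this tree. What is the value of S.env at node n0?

1. n1.idx = -9  [-9]
2. n1.cnt = "xn"  ["xn"]
3. n2.live = "uu"  [terminal]
4. n3.sig = 8  [A.idx + 17]
5. n5.live = "pm"  [terminal]
6. n6.acc = 14  [terminal]
7. n7.acc = 14  [terminal]
8. n4.wid = false  [a₀.acc > 14]
9. n4.env = -2  [a₀.acc + a₁.acc - 30]
10. n4.lim = "vq"  ["vq"]
11. n3.env = "vqy"  [S.lim ++ "y"]
12. n1.key = -6  [A.idx + 3]
13. n1.pre = "vqyv"  [C.env ++ "v"]
14. n9.fin = true  [true]
15. n9.env = 27  [27]
16. n10.val = "pq"  [terminal]
17. n11.val = "mp"  [terminal]
18. n9.sig = 29  [D.env * -1 + 56]
19. n8.lab = -6  [D.sig - 35]
20. n8.live = "qw"  ["qw"]
21. n8.fin = false  [D.sig > 29]
22. n12.live = "qx"  [terminal]
23. n0.wid = true  [E.fin == false]
24. n0.env = 18  [E.lab + A.key + 30]
25. n0.lim = "wqw"  ["w" ++ E.live]

18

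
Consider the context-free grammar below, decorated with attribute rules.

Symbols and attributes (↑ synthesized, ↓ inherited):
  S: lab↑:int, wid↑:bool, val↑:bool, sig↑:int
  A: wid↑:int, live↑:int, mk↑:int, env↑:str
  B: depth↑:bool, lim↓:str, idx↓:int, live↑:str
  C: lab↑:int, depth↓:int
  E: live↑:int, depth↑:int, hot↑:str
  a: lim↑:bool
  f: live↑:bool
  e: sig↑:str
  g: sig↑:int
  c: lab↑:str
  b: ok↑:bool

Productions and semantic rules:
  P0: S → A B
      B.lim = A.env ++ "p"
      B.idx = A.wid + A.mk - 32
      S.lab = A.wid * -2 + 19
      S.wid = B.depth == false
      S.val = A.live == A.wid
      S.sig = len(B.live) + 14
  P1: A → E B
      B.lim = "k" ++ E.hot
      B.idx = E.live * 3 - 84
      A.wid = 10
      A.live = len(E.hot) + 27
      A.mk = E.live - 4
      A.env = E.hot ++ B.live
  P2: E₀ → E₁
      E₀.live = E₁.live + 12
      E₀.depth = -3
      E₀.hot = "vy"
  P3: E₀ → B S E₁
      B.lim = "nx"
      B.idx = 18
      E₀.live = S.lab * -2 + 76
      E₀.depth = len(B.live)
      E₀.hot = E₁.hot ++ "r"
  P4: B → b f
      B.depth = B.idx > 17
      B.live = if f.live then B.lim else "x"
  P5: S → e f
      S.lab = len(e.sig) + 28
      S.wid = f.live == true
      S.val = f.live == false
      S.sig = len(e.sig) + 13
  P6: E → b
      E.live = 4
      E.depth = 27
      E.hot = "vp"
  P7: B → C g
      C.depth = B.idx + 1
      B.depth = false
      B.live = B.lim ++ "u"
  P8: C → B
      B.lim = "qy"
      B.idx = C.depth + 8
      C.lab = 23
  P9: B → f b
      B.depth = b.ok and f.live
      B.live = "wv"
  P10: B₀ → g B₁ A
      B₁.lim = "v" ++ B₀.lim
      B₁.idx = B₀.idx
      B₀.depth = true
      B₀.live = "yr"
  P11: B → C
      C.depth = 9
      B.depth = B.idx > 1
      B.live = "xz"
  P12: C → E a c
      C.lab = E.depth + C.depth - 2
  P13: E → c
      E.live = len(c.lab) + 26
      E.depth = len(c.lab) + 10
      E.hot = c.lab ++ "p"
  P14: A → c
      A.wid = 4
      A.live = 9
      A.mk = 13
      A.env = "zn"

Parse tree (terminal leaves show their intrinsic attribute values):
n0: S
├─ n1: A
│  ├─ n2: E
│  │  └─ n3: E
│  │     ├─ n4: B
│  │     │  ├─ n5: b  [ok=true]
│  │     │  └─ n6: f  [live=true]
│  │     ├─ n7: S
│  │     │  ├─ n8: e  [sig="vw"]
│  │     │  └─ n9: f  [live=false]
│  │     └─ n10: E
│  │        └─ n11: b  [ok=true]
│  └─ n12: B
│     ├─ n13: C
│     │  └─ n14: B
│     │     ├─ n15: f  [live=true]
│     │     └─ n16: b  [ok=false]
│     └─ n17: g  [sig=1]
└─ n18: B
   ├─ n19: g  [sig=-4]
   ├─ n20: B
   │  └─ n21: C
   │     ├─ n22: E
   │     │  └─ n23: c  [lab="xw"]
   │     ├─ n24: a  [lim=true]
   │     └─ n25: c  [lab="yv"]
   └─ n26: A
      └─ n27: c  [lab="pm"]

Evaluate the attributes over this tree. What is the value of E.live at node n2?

28

1. n4.lim = "nx"  ["nx"]
2. n4.idx = 18  [18]
3. n5.ok = true  [terminal]
4. n6.live = true  [terminal]
5. n4.depth = true  [B.idx > 17]
6. n4.live = "nx"  [if f.live then B.lim else "x"]
7. n8.sig = "vw"  [terminal]
8. n9.live = false  [terminal]
9. n7.lab = 30  [len(e.sig) + 28]
10. n7.wid = false  [f.live == true]
11. n7.val = true  [f.live == false]
12. n7.sig = 15  [len(e.sig) + 13]
13. n11.ok = true  [terminal]
14. n10.live = 4  [4]
15. n10.depth = 27  [27]
16. n10.hot = "vp"  ["vp"]
17. n3.live = 16  [S.lab * -2 + 76]
18. n3.depth = 2  [len(B.live)]
19. n3.hot = "vpr"  [E₁.hot ++ "r"]
20. n2.live = 28  [E₁.live + 12]
21. n2.depth = -3  [-3]
22. n2.hot = "vy"  ["vy"]
23. n12.lim = "kvy"  ["k" ++ E.hot]
24. n12.idx = 0  [E.live * 3 - 84]
25. n13.depth = 1  [B.idx + 1]
26. n14.lim = "qy"  ["qy"]
27. n14.idx = 9  [C.depth + 8]
28. n15.live = true  [terminal]
29. n16.ok = false  [terminal]
30. n14.depth = false  [b.ok and f.live]
31. n14.live = "wv"  ["wv"]
32. n13.lab = 23  [23]
33. n17.sig = 1  [terminal]
34. n12.depth = false  [false]
35. n12.live = "kvyu"  [B.lim ++ "u"]
36. n1.wid = 10  [10]
37. n1.live = 29  [len(E.hot) + 27]
38. n1.mk = 24  [E.live - 4]
39. n1.env = "vykvyu"  [E.hot ++ B.live]
40. n18.lim = "vykvyup"  [A.env ++ "p"]
41. n18.idx = 2  [A.wid + A.mk - 32]
42. n19.sig = -4  [terminal]
43. n20.lim = "vvykvyup"  ["v" ++ B₀.lim]
44. n20.idx = 2  [B₀.idx]
45. n21.depth = 9  [9]
46. n23.lab = "xw"  [terminal]
47. n22.live = 28  [len(c.lab) + 26]
48. n22.depth = 12  [len(c.lab) + 10]
49. n22.hot = "xwp"  [c.lab ++ "p"]
50. n24.lim = true  [terminal]
51. n25.lab = "yv"  [terminal]
52. n21.lab = 19  [E.depth + C.depth - 2]
53. n20.depth = true  [B.idx > 1]
54. n20.live = "xz"  ["xz"]
55. n27.lab = "pm"  [terminal]
56. n26.wid = 4  [4]
57. n26.live = 9  [9]
58. n26.mk = 13  [13]
59. n26.env = "zn"  ["zn"]
60. n18.depth = true  [true]
61. n18.live = "yr"  ["yr"]
62. n0.lab = -1  [A.wid * -2 + 19]
63. n0.wid = false  [B.depth == false]
64. n0.val = false  [A.live == A.wid]
65. n0.sig = 16  [len(B.live) + 14]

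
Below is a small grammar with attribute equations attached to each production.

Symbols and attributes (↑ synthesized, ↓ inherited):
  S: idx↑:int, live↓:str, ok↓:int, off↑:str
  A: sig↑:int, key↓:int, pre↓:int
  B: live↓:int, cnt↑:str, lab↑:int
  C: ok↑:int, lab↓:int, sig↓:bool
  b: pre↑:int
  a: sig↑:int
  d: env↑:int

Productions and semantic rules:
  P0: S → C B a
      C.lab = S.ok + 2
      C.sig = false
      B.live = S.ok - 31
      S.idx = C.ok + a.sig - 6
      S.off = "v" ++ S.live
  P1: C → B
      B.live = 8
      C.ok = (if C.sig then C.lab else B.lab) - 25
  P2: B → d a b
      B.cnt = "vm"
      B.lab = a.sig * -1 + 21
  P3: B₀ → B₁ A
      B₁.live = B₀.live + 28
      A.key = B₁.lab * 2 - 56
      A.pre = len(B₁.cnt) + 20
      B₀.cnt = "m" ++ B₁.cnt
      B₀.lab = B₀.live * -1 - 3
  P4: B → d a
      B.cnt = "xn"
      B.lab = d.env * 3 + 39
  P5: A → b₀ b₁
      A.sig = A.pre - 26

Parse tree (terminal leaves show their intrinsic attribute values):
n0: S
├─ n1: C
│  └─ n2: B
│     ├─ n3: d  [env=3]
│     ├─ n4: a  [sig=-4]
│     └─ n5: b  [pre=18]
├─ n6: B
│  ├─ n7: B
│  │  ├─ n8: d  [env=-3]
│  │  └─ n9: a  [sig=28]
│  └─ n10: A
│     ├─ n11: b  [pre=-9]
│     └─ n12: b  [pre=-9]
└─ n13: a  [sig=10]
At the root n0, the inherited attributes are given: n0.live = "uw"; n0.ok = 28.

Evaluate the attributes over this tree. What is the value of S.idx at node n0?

4

1. n0.live = "uw"  [given at root]
2. n0.ok = 28  [given at root]
3. n1.lab = 30  [S.ok + 2]
4. n1.sig = false  [false]
5. n2.live = 8  [8]
6. n3.env = 3  [terminal]
7. n4.sig = -4  [terminal]
8. n5.pre = 18  [terminal]
9. n2.cnt = "vm"  ["vm"]
10. n2.lab = 25  [a.sig * -1 + 21]
11. n1.ok = 0  [(if C.sig then C.lab else B.lab) - 25]
12. n6.live = -3  [S.ok - 31]
13. n7.live = 25  [B₀.live + 28]
14. n8.env = -3  [terminal]
15. n9.sig = 28  [terminal]
16. n7.cnt = "xn"  ["xn"]
17. n7.lab = 30  [d.env * 3 + 39]
18. n10.key = 4  [B₁.lab * 2 - 56]
19. n10.pre = 22  [len(B₁.cnt) + 20]
20. n11.pre = -9  [terminal]
21. n12.pre = -9  [terminal]
22. n10.sig = -4  [A.pre - 26]
23. n6.cnt = "mxn"  ["m" ++ B₁.cnt]
24. n6.lab = 0  [B₀.live * -1 - 3]
25. n13.sig = 10  [terminal]
26. n0.idx = 4  [C.ok + a.sig - 6]
27. n0.off = "vuw"  ["v" ++ S.live]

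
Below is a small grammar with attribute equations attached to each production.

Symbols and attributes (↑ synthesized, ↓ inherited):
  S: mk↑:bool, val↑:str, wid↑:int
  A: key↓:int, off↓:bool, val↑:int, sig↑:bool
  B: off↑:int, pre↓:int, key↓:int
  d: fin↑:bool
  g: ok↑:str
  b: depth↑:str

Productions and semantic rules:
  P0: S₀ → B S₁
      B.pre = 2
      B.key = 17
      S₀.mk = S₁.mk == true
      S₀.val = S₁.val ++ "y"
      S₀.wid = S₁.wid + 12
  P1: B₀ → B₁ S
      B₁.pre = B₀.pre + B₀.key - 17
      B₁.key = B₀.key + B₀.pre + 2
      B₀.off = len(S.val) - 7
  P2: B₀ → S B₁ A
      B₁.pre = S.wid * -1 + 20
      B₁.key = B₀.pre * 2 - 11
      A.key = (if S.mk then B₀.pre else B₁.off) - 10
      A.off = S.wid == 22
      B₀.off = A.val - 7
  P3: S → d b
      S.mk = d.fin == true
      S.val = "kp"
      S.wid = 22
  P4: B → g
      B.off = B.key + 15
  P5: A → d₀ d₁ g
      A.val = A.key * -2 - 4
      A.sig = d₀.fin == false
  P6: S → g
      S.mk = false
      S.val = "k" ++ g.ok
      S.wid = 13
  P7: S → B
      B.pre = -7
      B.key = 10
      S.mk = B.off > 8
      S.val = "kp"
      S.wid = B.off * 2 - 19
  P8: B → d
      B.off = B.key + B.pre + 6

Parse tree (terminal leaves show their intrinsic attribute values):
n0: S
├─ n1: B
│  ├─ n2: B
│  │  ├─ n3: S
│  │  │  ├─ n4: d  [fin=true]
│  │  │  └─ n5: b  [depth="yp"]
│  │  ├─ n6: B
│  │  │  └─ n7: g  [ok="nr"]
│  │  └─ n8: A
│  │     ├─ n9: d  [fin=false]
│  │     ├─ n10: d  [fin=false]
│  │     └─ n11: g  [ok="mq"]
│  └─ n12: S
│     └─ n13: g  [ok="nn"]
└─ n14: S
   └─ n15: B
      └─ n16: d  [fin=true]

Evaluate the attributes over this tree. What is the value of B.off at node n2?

1. n1.pre = 2  [2]
2. n1.key = 17  [17]
3. n2.pre = 2  [B₀.pre + B₀.key - 17]
4. n2.key = 21  [B₀.key + B₀.pre + 2]
5. n4.fin = true  [terminal]
6. n5.depth = "yp"  [terminal]
7. n3.mk = true  [d.fin == true]
8. n3.val = "kp"  ["kp"]
9. n3.wid = 22  [22]
10. n6.pre = -2  [S.wid * -1 + 20]
11. n6.key = -7  [B₀.pre * 2 - 11]
12. n7.ok = "nr"  [terminal]
13. n6.off = 8  [B.key + 15]
14. n8.key = -8  [(if S.mk then B₀.pre else B₁.off) - 10]
15. n8.off = true  [S.wid == 22]
16. n9.fin = false  [terminal]
17. n10.fin = false  [terminal]
18. n11.ok = "mq"  [terminal]
19. n8.val = 12  [A.key * -2 - 4]
20. n8.sig = true  [d₀.fin == false]
21. n2.off = 5  [A.val - 7]
22. n13.ok = "nn"  [terminal]
23. n12.mk = false  [false]
24. n12.val = "knn"  ["k" ++ g.ok]
25. n12.wid = 13  [13]
26. n1.off = -4  [len(S.val) - 7]
27. n15.pre = -7  [-7]
28. n15.key = 10  [10]
29. n16.fin = true  [terminal]
30. n15.off = 9  [B.key + B.pre + 6]
31. n14.mk = true  [B.off > 8]
32. n14.val = "kp"  ["kp"]
33. n14.wid = -1  [B.off * 2 - 19]
34. n0.mk = true  [S₁.mk == true]
35. n0.val = "kpy"  [S₁.val ++ "y"]
36. n0.wid = 11  [S₁.wid + 12]

5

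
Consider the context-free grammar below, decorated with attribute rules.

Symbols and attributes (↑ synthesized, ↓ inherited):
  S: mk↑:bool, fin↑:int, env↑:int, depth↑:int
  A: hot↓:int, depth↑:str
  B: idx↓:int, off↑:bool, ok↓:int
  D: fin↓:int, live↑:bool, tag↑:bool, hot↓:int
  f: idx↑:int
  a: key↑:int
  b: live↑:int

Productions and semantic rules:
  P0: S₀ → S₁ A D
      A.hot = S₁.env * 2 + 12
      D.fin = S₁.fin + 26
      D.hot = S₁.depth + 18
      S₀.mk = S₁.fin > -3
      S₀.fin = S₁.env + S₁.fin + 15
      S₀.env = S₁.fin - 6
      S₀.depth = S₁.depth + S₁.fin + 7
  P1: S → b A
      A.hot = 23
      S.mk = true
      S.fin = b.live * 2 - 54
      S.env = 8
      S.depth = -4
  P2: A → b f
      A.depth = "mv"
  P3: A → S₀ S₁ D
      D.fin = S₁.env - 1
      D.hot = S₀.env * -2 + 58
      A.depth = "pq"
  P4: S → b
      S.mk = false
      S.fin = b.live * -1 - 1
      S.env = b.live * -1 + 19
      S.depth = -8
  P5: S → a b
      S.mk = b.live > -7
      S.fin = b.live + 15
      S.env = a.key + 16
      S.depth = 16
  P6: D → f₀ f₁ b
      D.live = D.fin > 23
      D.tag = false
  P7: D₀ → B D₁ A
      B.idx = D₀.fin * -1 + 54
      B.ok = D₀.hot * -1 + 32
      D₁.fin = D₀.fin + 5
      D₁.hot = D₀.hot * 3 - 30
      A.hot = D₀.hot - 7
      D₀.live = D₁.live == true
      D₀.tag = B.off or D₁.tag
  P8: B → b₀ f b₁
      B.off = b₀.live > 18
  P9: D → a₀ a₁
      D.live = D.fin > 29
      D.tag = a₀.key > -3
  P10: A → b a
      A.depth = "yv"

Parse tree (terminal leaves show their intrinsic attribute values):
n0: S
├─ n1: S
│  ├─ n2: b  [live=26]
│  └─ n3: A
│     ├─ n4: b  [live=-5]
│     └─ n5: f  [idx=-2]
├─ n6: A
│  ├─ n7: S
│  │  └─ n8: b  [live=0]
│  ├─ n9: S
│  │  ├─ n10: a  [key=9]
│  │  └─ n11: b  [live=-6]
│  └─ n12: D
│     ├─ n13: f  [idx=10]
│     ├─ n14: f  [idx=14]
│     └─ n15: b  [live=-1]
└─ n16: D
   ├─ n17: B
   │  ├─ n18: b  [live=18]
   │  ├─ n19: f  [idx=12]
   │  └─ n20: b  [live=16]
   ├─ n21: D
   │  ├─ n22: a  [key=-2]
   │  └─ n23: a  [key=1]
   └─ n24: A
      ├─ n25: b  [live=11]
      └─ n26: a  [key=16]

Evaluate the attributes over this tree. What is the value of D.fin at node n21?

29

1. n2.live = 26  [terminal]
2. n3.hot = 23  [23]
3. n4.live = -5  [terminal]
4. n5.idx = -2  [terminal]
5. n3.depth = "mv"  ["mv"]
6. n1.mk = true  [true]
7. n1.fin = -2  [b.live * 2 - 54]
8. n1.env = 8  [8]
9. n1.depth = -4  [-4]
10. n6.hot = 28  [S₁.env * 2 + 12]
11. n8.live = 0  [terminal]
12. n7.mk = false  [false]
13. n7.fin = -1  [b.live * -1 - 1]
14. n7.env = 19  [b.live * -1 + 19]
15. n7.depth = -8  [-8]
16. n10.key = 9  [terminal]
17. n11.live = -6  [terminal]
18. n9.mk = true  [b.live > -7]
19. n9.fin = 9  [b.live + 15]
20. n9.env = 25  [a.key + 16]
21. n9.depth = 16  [16]
22. n12.fin = 24  [S₁.env - 1]
23. n12.hot = 20  [S₀.env * -2 + 58]
24. n13.idx = 10  [terminal]
25. n14.idx = 14  [terminal]
26. n15.live = -1  [terminal]
27. n12.live = true  [D.fin > 23]
28. n12.tag = false  [false]
29. n6.depth = "pq"  ["pq"]
30. n16.fin = 24  [S₁.fin + 26]
31. n16.hot = 14  [S₁.depth + 18]
32. n17.idx = 30  [D₀.fin * -1 + 54]
33. n17.ok = 18  [D₀.hot * -1 + 32]
34. n18.live = 18  [terminal]
35. n19.idx = 12  [terminal]
36. n20.live = 16  [terminal]
37. n17.off = false  [b₀.live > 18]
38. n21.fin = 29  [D₀.fin + 5]
39. n21.hot = 12  [D₀.hot * 3 - 30]
40. n22.key = -2  [terminal]
41. n23.key = 1  [terminal]
42. n21.live = false  [D.fin > 29]
43. n21.tag = true  [a₀.key > -3]
44. n24.hot = 7  [D₀.hot - 7]
45. n25.live = 11  [terminal]
46. n26.key = 16  [terminal]
47. n24.depth = "yv"  ["yv"]
48. n16.live = false  [D₁.live == true]
49. n16.tag = true  [B.off or D₁.tag]
50. n0.mk = true  [S₁.fin > -3]
51. n0.fin = 21  [S₁.env + S₁.fin + 15]
52. n0.env = -8  [S₁.fin - 6]
53. n0.depth = 1  [S₁.depth + S₁.fin + 7]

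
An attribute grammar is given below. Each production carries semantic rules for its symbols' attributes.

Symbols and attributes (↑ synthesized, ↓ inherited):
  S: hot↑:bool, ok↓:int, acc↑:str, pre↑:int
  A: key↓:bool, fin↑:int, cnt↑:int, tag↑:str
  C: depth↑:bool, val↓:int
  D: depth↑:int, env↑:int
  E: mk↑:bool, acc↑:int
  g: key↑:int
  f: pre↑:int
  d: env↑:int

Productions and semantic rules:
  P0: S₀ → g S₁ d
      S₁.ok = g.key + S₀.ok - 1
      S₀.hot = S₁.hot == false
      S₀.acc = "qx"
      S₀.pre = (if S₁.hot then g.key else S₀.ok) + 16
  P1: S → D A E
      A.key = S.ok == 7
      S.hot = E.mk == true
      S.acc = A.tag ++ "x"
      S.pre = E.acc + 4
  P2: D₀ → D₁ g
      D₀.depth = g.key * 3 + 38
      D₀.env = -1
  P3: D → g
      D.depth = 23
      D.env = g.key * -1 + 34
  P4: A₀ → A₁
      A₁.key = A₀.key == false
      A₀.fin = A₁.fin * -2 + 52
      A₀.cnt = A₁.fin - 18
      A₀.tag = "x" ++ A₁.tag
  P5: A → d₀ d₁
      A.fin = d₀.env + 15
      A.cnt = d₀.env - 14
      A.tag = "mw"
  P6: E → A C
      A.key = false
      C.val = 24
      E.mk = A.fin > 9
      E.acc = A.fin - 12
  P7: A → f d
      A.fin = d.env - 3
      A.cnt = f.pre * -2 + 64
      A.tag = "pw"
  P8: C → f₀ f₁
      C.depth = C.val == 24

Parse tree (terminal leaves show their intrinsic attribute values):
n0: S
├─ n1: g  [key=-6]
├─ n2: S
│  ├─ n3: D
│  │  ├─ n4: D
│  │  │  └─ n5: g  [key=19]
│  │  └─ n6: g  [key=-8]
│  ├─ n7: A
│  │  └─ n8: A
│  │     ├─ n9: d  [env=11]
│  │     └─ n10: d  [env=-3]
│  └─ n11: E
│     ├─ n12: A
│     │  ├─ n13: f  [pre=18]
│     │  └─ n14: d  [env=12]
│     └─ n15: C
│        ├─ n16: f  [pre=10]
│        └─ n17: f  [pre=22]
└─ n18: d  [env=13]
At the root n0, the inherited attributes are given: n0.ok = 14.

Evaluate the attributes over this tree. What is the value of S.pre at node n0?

30

1. n0.ok = 14  [given at root]
2. n1.key = -6  [terminal]
3. n2.ok = 7  [g.key + S₀.ok - 1]
4. n5.key = 19  [terminal]
5. n4.depth = 23  [23]
6. n4.env = 15  [g.key * -1 + 34]
7. n6.key = -8  [terminal]
8. n3.depth = 14  [g.key * 3 + 38]
9. n3.env = -1  [-1]
10. n7.key = true  [S.ok == 7]
11. n8.key = false  [A₀.key == false]
12. n9.env = 11  [terminal]
13. n10.env = -3  [terminal]
14. n8.fin = 26  [d₀.env + 15]
15. n8.cnt = -3  [d₀.env - 14]
16. n8.tag = "mw"  ["mw"]
17. n7.fin = 0  [A₁.fin * -2 + 52]
18. n7.cnt = 8  [A₁.fin - 18]
19. n7.tag = "xmw"  ["x" ++ A₁.tag]
20. n12.key = false  [false]
21. n13.pre = 18  [terminal]
22. n14.env = 12  [terminal]
23. n12.fin = 9  [d.env - 3]
24. n12.cnt = 28  [f.pre * -2 + 64]
25. n12.tag = "pw"  ["pw"]
26. n15.val = 24  [24]
27. n16.pre = 10  [terminal]
28. n17.pre = 22  [terminal]
29. n15.depth = true  [C.val == 24]
30. n11.mk = false  [A.fin > 9]
31. n11.acc = -3  [A.fin - 12]
32. n2.hot = false  [E.mk == true]
33. n2.acc = "xmwx"  [A.tag ++ "x"]
34. n2.pre = 1  [E.acc + 4]
35. n18.env = 13  [terminal]
36. n0.hot = true  [S₁.hot == false]
37. n0.acc = "qx"  ["qx"]
38. n0.pre = 30  [(if S₁.hot then g.key else S₀.ok) + 16]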